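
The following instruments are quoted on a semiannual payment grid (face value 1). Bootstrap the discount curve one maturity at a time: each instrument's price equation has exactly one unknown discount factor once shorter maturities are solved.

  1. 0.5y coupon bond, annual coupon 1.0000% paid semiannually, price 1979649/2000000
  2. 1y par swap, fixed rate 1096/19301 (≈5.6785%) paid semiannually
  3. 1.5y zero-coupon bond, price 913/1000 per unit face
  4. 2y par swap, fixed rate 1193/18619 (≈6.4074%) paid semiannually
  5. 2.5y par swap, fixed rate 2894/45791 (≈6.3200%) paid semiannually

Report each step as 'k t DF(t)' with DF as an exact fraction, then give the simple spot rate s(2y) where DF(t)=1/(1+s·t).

step 1 [0.5y] bond c/2=1/200: DF=(1979649/2000000 − 1/200·(0))/(1+1/200) = 9849/10000 ≈ 0.984900
step 2 [1y] swap r/2=548/19301: DF=(1 − 548/19301·(0.984900))/(1+548/19301) = 2363/2500 ≈ 0.945200
step 3 [1.5y] zero: DF = P = 913/1000 ≈ 0.913000
step 4 [2y] swap r/2=1193/37238: DF=(1 − 1193/37238·(0.984900+0.945200+0.913000))/(1+1193/37238) = 8807/10000 ≈ 0.880700
step 5 [2.5y] swap r/2=1447/45791: DF=(1 − 1447/45791·(0.984900+0.945200+0.913000+0.880700))/(1+1447/45791) = 8553/10000 ≈ 0.855300

1 1/2 9849/10000
2 1 2363/2500
3 3/2 913/1000
4 2 8807/10000
5 5/2 8553/10000
s(2y) = (1/(8807/10000) − 1)/(2) = 1193/17614 ≈ 6.7730%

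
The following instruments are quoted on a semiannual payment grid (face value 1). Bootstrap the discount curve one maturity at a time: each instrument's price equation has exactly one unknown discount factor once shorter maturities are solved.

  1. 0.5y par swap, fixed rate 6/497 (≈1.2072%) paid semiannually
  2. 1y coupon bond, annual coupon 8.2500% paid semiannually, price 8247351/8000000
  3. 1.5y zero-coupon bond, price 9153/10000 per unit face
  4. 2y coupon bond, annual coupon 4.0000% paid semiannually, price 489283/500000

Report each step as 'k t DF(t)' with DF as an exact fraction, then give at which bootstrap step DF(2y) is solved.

1 1/2 497/500
2 1 9507/10000
3 3/2 9153/10000
4 2 9033/10000
DF(2y) is solved at step 4

step 1 [0.5y] swap r/2=3/497: DF=(1 − 3/497·(0))/(1+3/497) = 497/500 ≈ 0.994000
step 2 [1y] bond c/2=33/800: DF=(8247351/8000000 − 33/800·(0.994000))/(1+33/800) = 9507/10000 ≈ 0.950700
step 3 [1.5y] zero: DF = P = 9153/10000 ≈ 0.915300
step 4 [2y] bond c/2=1/50: DF=(489283/500000 − 1/50·(0.994000+0.950700+0.915300))/(1+1/50) = 9033/10000 ≈ 0.903300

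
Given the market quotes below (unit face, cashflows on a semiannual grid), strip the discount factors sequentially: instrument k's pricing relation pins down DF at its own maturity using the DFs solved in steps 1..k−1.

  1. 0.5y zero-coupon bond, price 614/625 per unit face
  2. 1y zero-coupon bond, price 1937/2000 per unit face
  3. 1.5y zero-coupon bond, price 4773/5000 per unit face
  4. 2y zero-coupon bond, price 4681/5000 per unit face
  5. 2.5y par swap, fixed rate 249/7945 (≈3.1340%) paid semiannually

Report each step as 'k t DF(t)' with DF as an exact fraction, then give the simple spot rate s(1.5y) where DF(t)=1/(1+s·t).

step 1 [0.5y] zero: DF = P = 614/625 ≈ 0.982400
step 2 [1y] zero: DF = P = 1937/2000 ≈ 0.968500
step 3 [1.5y] zero: DF = P = 4773/5000 ≈ 0.954600
step 4 [2y] zero: DF = P = 4681/5000 ≈ 0.936200
step 5 [2.5y] swap r/2=249/15890: DF=(1 − 249/15890·(0.982400+0.968500+0.954600+0.936200))/(1+249/15890) = 9253/10000 ≈ 0.925300

1 1/2 614/625
2 1 1937/2000
3 3/2 4773/5000
4 2 4681/5000
5 5/2 9253/10000
s(1.5y) = (1/(4773/5000) − 1)/(3/2) = 454/14319 ≈ 3.1706%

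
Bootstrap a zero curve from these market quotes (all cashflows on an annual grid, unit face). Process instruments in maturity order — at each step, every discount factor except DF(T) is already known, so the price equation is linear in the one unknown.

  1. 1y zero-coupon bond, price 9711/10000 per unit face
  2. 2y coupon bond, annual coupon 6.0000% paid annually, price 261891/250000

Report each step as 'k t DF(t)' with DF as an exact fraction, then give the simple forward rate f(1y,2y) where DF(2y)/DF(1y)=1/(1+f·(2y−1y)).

step 1 [1y] zero: DF = P = 9711/10000 ≈ 0.971100
step 2 [2y] bond c/1=3/50: DF=(261891/250000 − 3/50·(0.971100))/(1+3/50) = 9333/10000 ≈ 0.933300

1 1 9711/10000
2 2 9333/10000
f(1y,2y) = ((9711/10000)/(9333/10000) − 1)/(1) = 42/1037 ≈ 4.0501%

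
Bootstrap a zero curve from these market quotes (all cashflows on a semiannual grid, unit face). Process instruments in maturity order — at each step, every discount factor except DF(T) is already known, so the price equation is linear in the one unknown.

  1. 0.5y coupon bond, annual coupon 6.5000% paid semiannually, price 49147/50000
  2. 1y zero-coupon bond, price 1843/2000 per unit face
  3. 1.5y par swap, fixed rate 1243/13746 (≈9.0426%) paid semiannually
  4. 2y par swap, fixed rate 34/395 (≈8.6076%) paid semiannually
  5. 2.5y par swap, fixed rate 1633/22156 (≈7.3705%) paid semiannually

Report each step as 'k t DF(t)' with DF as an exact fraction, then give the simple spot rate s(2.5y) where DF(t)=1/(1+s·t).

1 1/2 119/125
2 1 1843/2000
3 3/2 8757/10000
4 2 8453/10000
5 5/2 8367/10000
s(2.5y) = (1/(8367/10000) − 1)/(5/2) = 3266/41835 ≈ 7.8069%

step 1 [0.5y] bond c/2=13/400: DF=(49147/50000 − 13/400·(0))/(1+13/400) = 119/125 ≈ 0.952000
step 2 [1y] zero: DF = P = 1843/2000 ≈ 0.921500
step 3 [1.5y] swap r/2=1243/27492: DF=(1 − 1243/27492·(0.952000+0.921500))/(1+1243/27492) = 8757/10000 ≈ 0.875700
step 4 [2y] swap r/2=17/395: DF=(1 − 17/395·(0.952000+0.921500+0.875700))/(1+17/395) = 8453/10000 ≈ 0.845300
step 5 [2.5y] swap r/2=1633/44312: DF=(1 − 1633/44312·(0.952000+0.921500+0.875700+0.845300))/(1+1633/44312) = 8367/10000 ≈ 0.836700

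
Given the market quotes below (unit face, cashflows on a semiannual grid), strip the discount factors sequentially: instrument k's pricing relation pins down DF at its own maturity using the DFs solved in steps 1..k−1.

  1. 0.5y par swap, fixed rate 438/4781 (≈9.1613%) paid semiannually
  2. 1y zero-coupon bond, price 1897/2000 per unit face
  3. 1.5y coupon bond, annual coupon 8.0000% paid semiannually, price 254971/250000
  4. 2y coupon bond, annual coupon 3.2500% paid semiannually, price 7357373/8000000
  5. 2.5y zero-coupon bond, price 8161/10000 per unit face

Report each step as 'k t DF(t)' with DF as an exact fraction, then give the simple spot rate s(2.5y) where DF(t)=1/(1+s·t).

step 1 [0.5y] swap r/2=219/4781: DF=(1 − 219/4781·(0))/(1+219/4781) = 4781/5000 ≈ 0.956200
step 2 [1y] zero: DF = P = 1897/2000 ≈ 0.948500
step 3 [1.5y] bond c/2=1/25: DF=(254971/250000 − 1/25·(0.956200+0.948500))/(1+1/25) = 4537/5000 ≈ 0.907400
step 4 [2y] bond c/2=13/800: DF=(7357373/8000000 − 13/800·(0.956200+0.948500+0.907400))/(1+13/800) = 43/50 ≈ 0.860000
step 5 [2.5y] zero: DF = P = 8161/10000 ≈ 0.816100

1 1/2 4781/5000
2 1 1897/2000
3 3/2 4537/5000
4 2 43/50
5 5/2 8161/10000
s(2.5y) = (1/(8161/10000) − 1)/(5/2) = 3678/40805 ≈ 9.0136%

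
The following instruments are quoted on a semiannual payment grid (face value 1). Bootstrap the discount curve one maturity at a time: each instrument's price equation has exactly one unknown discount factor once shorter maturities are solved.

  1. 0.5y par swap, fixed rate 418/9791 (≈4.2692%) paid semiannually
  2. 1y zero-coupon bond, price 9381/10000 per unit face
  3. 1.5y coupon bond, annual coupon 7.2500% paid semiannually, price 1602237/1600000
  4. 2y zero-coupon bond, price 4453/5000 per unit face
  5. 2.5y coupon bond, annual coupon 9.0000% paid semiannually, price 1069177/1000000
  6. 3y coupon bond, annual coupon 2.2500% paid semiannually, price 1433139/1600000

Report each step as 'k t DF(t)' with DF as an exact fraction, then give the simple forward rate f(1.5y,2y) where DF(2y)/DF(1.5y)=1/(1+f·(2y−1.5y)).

step 1 [0.5y] swap r/2=209/9791: DF=(1 − 209/9791·(0))/(1+209/9791) = 9791/10000 ≈ 0.979100
step 2 [1y] zero: DF = P = 9381/10000 ≈ 0.938100
step 3 [1.5y] bond c/2=29/800: DF=(1602237/1600000 − 29/800·(0.979100+0.938100))/(1+29/800) = 8993/10000 ≈ 0.899300
step 4 [2y] zero: DF = P = 4453/5000 ≈ 0.890600
step 5 [2.5y] bond c/2=9/200: DF=(1069177/1000000 − 9/200·(0.979100+0.938100+0.899300+0.890600))/(1+9/200) = 1727/2000 ≈ 0.863500
step 6 [3y] bond c/2=9/800: DF=(1433139/1600000 − 9/800·(0.979100+0.938100+0.899300+0.890600+0.863500))/(1+9/800) = 8349/10000 ≈ 0.834900

1 1/2 9791/10000
2 1 9381/10000
3 3/2 8993/10000
4 2 4453/5000
5 5/2 1727/2000
6 3 8349/10000
f(1.5y,2y) = ((8993/10000)/(4453/5000) − 1)/(1/2) = 87/4453 ≈ 1.9537%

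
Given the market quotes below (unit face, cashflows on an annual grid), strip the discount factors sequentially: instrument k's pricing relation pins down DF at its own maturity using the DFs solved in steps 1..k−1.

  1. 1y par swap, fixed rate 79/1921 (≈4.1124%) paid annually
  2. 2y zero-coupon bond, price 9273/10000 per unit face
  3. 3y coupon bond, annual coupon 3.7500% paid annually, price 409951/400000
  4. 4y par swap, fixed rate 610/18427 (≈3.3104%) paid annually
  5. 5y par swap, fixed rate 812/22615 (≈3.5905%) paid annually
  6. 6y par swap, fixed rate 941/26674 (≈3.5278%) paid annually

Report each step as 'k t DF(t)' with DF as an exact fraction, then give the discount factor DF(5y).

step 1 [1y] swap r/1=79/1921: DF=(1 − 79/1921·(0))/(1+79/1921) = 1921/2000 ≈ 0.960500
step 2 [2y] zero: DF = P = 9273/10000 ≈ 0.927300
step 3 [3y] bond c/1=3/80: DF=(409951/400000 − 3/80·(0.960500+0.927300))/(1+3/80) = 2299/2500 ≈ 0.919600
step 4 [4y] swap r/1=610/18427: DF=(1 − 610/18427·(0.960500+0.927300+0.919600))/(1+610/18427) = 439/500 ≈ 0.878000
step 5 [5y] swap r/1=812/22615: DF=(1 − 812/22615·(0.960500+0.927300+0.919600+0.878000))/(1+812/22615) = 1047/1250 ≈ 0.837600
step 6 [6y] swap r/1=941/26674: DF=(1 − 941/26674·(0.960500+0.927300+0.919600+0.878000+0.837600))/(1+941/26674) = 4059/5000 ≈ 0.811800

1 1 1921/2000
2 2 9273/10000
3 3 2299/2500
4 4 439/500
5 5 1047/1250
6 6 4059/5000
DF(5y) = 1047/1250 ≈ 0.837600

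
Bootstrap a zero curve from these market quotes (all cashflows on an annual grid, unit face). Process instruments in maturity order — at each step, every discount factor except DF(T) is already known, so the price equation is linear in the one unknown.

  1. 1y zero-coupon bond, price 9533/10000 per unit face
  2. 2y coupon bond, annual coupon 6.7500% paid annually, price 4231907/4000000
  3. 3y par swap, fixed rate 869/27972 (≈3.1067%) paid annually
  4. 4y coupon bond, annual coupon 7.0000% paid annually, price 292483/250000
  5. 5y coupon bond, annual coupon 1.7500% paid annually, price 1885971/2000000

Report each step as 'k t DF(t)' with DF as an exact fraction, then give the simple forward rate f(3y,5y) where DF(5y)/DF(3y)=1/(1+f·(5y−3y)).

1 1 9533/10000
2 2 2327/2500
3 3 9131/10000
4 4 569/625
5 5 863/1000
f(3y,5y) = ((9131/10000)/(863/1000) − 1)/(2) = 501/17260 ≈ 2.9027%

step 1 [1y] zero: DF = P = 9533/10000 ≈ 0.953300
step 2 [2y] bond c/1=27/400: DF=(4231907/4000000 − 27/400·(0.953300))/(1+27/400) = 2327/2500 ≈ 0.930800
step 3 [3y] swap r/1=869/27972: DF=(1 − 869/27972·(0.953300+0.930800))/(1+869/27972) = 9131/10000 ≈ 0.913100
step 4 [4y] bond c/1=7/100: DF=(292483/250000 − 7/100·(0.953300+0.930800+0.913100))/(1+7/100) = 569/625 ≈ 0.910400
step 5 [5y] bond c/1=7/400: DF=(1885971/2000000 − 7/400·(0.953300+0.930800+0.913100+0.910400))/(1+7/400) = 863/1000 ≈ 0.863000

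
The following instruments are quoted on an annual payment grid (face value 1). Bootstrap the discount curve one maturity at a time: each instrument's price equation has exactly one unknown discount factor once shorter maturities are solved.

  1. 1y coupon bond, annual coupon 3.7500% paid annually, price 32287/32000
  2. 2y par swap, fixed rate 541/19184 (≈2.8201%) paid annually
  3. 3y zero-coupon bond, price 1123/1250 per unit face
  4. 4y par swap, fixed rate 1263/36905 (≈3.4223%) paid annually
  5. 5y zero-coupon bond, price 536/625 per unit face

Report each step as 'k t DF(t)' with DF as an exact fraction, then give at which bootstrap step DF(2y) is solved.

step 1 [1y] bond c/1=3/80: DF=(32287/32000 − 3/80·(0))/(1+3/80) = 389/400 ≈ 0.972500
step 2 [2y] swap r/1=541/19184: DF=(1 − 541/19184·(0.972500))/(1+541/19184) = 9459/10000 ≈ 0.945900
step 3 [3y] zero: DF = P = 1123/1250 ≈ 0.898400
step 4 [4y] swap r/1=1263/36905: DF=(1 − 1263/36905·(0.972500+0.945900+0.898400))/(1+1263/36905) = 8737/10000 ≈ 0.873700
step 5 [5y] zero: DF = P = 536/625 ≈ 0.857600

1 1 389/400
2 2 9459/10000
3 3 1123/1250
4 4 8737/10000
5 5 536/625
DF(2y) is solved at step 2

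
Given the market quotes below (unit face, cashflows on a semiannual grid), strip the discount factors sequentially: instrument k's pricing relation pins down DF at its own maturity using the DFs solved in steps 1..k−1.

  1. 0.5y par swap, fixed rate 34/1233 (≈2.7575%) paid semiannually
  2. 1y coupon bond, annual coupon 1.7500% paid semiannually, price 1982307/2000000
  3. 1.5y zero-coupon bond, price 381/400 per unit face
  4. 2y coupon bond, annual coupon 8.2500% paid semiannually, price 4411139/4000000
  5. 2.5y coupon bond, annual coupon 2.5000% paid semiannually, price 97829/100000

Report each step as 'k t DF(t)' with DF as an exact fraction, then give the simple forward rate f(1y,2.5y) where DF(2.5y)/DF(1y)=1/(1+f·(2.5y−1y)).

step 1 [0.5y] swap r/2=17/1233: DF=(1 − 17/1233·(0))/(1+17/1233) = 1233/1250 ≈ 0.986400
step 2 [1y] bond c/2=7/800: DF=(1982307/2000000 − 7/800·(0.986400))/(1+7/800) = 487/500 ≈ 0.974000
step 3 [1.5y] zero: DF = P = 381/400 ≈ 0.952500
step 4 [2y] bond c/2=33/800: DF=(4411139/4000000 − 33/800·(0.986400+0.974000+0.952500))/(1+33/800) = 9437/10000 ≈ 0.943700
step 5 [2.5y] bond c/2=1/80: DF=(97829/100000 − 1/80·(0.986400+0.974000+0.952500+0.943700))/(1+1/80) = 4593/5000 ≈ 0.918600

1 1/2 1233/1250
2 1 487/500
3 3/2 381/400
4 2 9437/10000
5 5/2 4593/5000
f(1y,2.5y) = ((487/500)/(4593/5000) − 1)/(3/2) = 554/13779 ≈ 4.0206%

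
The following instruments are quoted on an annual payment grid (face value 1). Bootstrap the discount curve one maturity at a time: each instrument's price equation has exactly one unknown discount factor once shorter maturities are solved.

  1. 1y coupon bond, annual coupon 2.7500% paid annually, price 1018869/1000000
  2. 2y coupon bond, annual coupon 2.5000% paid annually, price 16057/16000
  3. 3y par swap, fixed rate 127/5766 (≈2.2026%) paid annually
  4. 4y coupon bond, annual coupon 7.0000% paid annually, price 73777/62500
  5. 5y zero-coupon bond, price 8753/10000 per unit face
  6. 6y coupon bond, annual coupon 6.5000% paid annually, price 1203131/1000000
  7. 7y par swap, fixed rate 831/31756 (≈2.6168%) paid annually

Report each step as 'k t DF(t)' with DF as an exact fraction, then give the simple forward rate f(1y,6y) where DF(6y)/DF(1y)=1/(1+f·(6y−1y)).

step 1 [1y] bond c/1=11/400: DF=(1018869/1000000 − 11/400·(0))/(1+11/400) = 2479/2500 ≈ 0.991600
step 2 [2y] bond c/1=1/40: DF=(16057/16000 − 1/40·(0.991600))/(1+1/40) = 9549/10000 ≈ 0.954900
step 3 [3y] swap r/1=127/5766: DF=(1 − 127/5766·(0.991600+0.954900))/(1+127/5766) = 1873/2000 ≈ 0.936500
step 4 [4y] bond c/1=7/100: DF=(73777/62500 − 7/100·(0.991600+0.954900+0.936500))/(1+7/100) = 4573/5000 ≈ 0.914600
step 5 [5y] zero: DF = P = 8753/10000 ≈ 0.875300
step 6 [6y] bond c/1=13/200: DF=(1203131/1000000 − 13/200·(0.991600+0.954900+0.936500+0.914600+0.875300))/(1+13/200) = 1689/2000 ≈ 0.844500
step 7 [7y] swap r/1=831/31756: DF=(1 − 831/31756·(0.991600+0.954900+0.936500+0.914600+0.875300+0.844500))/(1+831/31756) = 4169/5000 ≈ 0.833800

1 1 2479/2500
2 2 9549/10000
3 3 1873/2000
4 4 4573/5000
5 5 8753/10000
6 6 1689/2000
7 7 4169/5000
f(1y,6y) = ((2479/2500)/(1689/2000) − 1)/(5) = 1471/42225 ≈ 3.4837%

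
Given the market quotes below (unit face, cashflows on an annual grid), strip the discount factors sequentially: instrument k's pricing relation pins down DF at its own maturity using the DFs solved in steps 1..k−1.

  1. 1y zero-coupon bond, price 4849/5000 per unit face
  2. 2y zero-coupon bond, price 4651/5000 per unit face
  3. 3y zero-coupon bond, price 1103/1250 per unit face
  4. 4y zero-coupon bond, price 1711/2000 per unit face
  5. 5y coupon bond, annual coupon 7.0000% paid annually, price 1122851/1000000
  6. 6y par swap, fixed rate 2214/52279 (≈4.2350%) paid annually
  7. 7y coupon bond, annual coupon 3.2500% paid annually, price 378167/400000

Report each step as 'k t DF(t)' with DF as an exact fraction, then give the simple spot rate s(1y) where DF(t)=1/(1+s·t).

step 1 [1y] zero: DF = P = 4849/5000 ≈ 0.969800
step 2 [2y] zero: DF = P = 4651/5000 ≈ 0.930200
step 3 [3y] zero: DF = P = 1103/1250 ≈ 0.882400
step 4 [4y] zero: DF = P = 1711/2000 ≈ 0.855500
step 5 [5y] bond c/1=7/100: DF=(1122851/1000000 − 7/100·(0.969800+0.930200+0.882400+0.855500))/(1+7/100) = 4057/5000 ≈ 0.811400
step 6 [6y] swap r/1=2214/52279: DF=(1 − 2214/52279·(0.969800+0.930200+0.882400+0.855500+0.811400))/(1+2214/52279) = 3893/5000 ≈ 0.778600
step 7 [7y] bond c/1=13/400: DF=(378167/400000 − 13/400·(0.969800+0.930200+0.882400+0.855500+0.811400+0.778600))/(1+13/400) = 7511/10000 ≈ 0.751100

1 1 4849/5000
2 2 4651/5000
3 3 1103/1250
4 4 1711/2000
5 5 4057/5000
6 6 3893/5000
7 7 7511/10000
s(1y) = (1/(4849/5000) − 1)/(1) = 151/4849 ≈ 3.1140%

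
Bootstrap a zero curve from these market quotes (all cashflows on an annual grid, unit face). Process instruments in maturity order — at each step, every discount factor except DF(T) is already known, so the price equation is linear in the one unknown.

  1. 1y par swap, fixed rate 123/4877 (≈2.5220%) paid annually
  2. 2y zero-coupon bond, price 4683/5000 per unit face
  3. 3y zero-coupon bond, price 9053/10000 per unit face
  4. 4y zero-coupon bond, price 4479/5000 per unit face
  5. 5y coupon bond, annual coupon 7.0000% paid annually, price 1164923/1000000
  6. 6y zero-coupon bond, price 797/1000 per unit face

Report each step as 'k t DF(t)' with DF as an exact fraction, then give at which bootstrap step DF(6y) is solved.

step 1 [1y] swap r/1=123/4877: DF=(1 − 123/4877·(0))/(1+123/4877) = 4877/5000 ≈ 0.975400
step 2 [2y] zero: DF = P = 4683/5000 ≈ 0.936600
step 3 [3y] zero: DF = P = 9053/10000 ≈ 0.905300
step 4 [4y] zero: DF = P = 4479/5000 ≈ 0.895800
step 5 [5y] bond c/1=7/100: DF=(1164923/1000000 − 7/100·(0.975400+0.936600+0.905300+0.895800))/(1+7/100) = 4229/5000 ≈ 0.845800
step 6 [6y] zero: DF = P = 797/1000 ≈ 0.797000

1 1 4877/5000
2 2 4683/5000
3 3 9053/10000
4 4 4479/5000
5 5 4229/5000
6 6 797/1000
DF(6y) is solved at step 6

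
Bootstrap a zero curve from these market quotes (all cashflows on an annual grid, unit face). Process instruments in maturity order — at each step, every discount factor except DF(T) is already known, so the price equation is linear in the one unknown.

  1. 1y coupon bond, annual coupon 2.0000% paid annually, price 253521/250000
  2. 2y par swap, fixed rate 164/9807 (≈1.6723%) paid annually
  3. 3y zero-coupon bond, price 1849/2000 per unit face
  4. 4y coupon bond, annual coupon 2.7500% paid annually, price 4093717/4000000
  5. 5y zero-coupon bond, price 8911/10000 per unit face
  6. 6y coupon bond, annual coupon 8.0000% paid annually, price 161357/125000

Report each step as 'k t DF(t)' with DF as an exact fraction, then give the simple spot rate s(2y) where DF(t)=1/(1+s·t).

1 1 4971/5000
2 2 1209/1250
3 3 1849/2000
4 4 2297/2500
5 5 8911/10000
6 6 4237/5000
s(2y) = (1/(1209/1250) − 1)/(2) = 41/2418 ≈ 1.6956%

step 1 [1y] bond c/1=1/50: DF=(253521/250000 − 1/50·(0))/(1+1/50) = 4971/5000 ≈ 0.994200
step 2 [2y] swap r/1=164/9807: DF=(1 − 164/9807·(0.994200))/(1+164/9807) = 1209/1250 ≈ 0.967200
step 3 [3y] zero: DF = P = 1849/2000 ≈ 0.924500
step 4 [4y] bond c/1=11/400: DF=(4093717/4000000 − 11/400·(0.994200+0.967200+0.924500))/(1+11/400) = 2297/2500 ≈ 0.918800
step 5 [5y] zero: DF = P = 8911/10000 ≈ 0.891100
step 6 [6y] bond c/1=2/25: DF=(161357/125000 − 2/25·(0.994200+0.967200+0.924500+0.918800+0.891100))/(1+2/25) = 4237/5000 ≈ 0.847400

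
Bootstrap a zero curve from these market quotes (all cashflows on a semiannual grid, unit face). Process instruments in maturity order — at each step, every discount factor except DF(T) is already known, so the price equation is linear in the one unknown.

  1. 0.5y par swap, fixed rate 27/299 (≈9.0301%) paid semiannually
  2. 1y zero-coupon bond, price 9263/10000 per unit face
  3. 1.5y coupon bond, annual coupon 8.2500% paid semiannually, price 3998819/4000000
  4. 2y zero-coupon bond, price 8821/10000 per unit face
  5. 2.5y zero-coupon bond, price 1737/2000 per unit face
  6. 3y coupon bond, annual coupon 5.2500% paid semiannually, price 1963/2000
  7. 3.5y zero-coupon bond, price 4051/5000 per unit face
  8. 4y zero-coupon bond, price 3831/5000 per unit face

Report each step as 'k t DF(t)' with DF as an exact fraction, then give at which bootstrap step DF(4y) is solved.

step 1 [0.5y] swap r/2=27/598: DF=(1 − 27/598·(0))/(1+27/598) = 598/625 ≈ 0.956800
step 2 [1y] zero: DF = P = 9263/10000 ≈ 0.926300
step 3 [1.5y] bond c/2=33/800: DF=(3998819/4000000 − 33/800·(0.956800+0.926300))/(1+33/800) = 1771/2000 ≈ 0.885500
step 4 [2y] zero: DF = P = 8821/10000 ≈ 0.882100
step 5 [2.5y] zero: DF = P = 1737/2000 ≈ 0.868500
step 6 [3y] bond c/2=21/800: DF=(1963/2000 − 21/800·(0.956800+0.926300+0.885500+0.882100+0.868500))/(1+21/800) = 1051/1250 ≈ 0.840800
step 7 [3.5y] zero: DF = P = 4051/5000 ≈ 0.810200
step 8 [4y] zero: DF = P = 3831/5000 ≈ 0.766200

1 1/2 598/625
2 1 9263/10000
3 3/2 1771/2000
4 2 8821/10000
5 5/2 1737/2000
6 3 1051/1250
7 7/2 4051/5000
8 4 3831/5000
DF(4y) is solved at step 8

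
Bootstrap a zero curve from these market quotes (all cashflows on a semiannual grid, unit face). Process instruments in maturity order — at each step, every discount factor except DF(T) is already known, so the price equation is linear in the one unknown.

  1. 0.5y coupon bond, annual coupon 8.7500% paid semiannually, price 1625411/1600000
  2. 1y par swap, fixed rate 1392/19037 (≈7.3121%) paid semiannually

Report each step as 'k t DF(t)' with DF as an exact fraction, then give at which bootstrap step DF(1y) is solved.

1 1/2 9733/10000
2 1 1163/1250
DF(1y) is solved at step 2

step 1 [0.5y] bond c/2=7/160: DF=(1625411/1600000 − 7/160·(0))/(1+7/160) = 9733/10000 ≈ 0.973300
step 2 [1y] swap r/2=696/19037: DF=(1 − 696/19037·(0.973300))/(1+696/19037) = 1163/1250 ≈ 0.930400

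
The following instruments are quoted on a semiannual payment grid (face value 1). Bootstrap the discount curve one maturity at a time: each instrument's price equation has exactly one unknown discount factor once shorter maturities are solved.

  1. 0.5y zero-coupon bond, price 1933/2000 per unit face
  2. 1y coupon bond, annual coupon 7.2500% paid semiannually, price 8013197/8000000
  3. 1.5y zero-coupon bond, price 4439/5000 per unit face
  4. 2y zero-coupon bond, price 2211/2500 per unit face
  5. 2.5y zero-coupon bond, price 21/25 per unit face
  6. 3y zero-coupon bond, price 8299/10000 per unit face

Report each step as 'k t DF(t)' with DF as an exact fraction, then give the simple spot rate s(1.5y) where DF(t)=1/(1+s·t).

step 1 [0.5y] zero: DF = P = 1933/2000 ≈ 0.966500
step 2 [1y] bond c/2=29/800: DF=(8013197/8000000 − 29/800·(0.966500))/(1+29/800) = 583/625 ≈ 0.932800
step 3 [1.5y] zero: DF = P = 4439/5000 ≈ 0.887800
step 4 [2y] zero: DF = P = 2211/2500 ≈ 0.884400
step 5 [2.5y] zero: DF = P = 21/25 ≈ 0.840000
step 6 [3y] zero: DF = P = 8299/10000 ≈ 0.829900

1 1/2 1933/2000
2 1 583/625
3 3/2 4439/5000
4 2 2211/2500
5 5/2 21/25
6 3 8299/10000
s(1.5y) = (1/(4439/5000) − 1)/(3/2) = 374/4439 ≈ 8.4253%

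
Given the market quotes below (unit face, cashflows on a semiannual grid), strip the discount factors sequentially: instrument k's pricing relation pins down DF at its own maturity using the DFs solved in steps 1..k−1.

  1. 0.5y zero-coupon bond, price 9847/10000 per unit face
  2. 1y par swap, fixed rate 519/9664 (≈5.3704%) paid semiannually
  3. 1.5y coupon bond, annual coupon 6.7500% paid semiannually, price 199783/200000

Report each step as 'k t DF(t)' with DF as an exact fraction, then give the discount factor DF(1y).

1 1/2 9847/10000
2 1 9481/10000
3 3/2 1129/1250
DF(1y) = 9481/10000 ≈ 0.948100

step 1 [0.5y] zero: DF = P = 9847/10000 ≈ 0.984700
step 2 [1y] swap r/2=519/19328: DF=(1 − 519/19328·(0.984700))/(1+519/19328) = 9481/10000 ≈ 0.948100
step 3 [1.5y] bond c/2=27/800: DF=(199783/200000 − 27/800·(0.984700+0.948100))/(1+27/800) = 1129/1250 ≈ 0.903200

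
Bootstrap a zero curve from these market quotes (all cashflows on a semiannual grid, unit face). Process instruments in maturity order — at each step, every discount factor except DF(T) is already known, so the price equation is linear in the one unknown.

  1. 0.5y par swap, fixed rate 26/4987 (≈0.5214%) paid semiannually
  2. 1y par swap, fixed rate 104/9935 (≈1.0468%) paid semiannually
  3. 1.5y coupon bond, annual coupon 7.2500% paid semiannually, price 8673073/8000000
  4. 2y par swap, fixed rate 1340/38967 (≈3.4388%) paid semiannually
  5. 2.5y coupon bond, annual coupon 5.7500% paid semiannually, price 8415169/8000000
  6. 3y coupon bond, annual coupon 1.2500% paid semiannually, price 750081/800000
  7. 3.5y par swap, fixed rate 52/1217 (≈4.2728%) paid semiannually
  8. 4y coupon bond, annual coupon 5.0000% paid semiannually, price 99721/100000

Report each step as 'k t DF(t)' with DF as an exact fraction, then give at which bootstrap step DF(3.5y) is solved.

1 1/2 4987/5000
2 1 1237/1250
3 3/2 9767/10000
4 2 933/1000
5 5/2 571/625
6 3 9019/10000
7 7/2 2149/2500
8 4 4063/5000
DF(3.5y) is solved at step 7

step 1 [0.5y] swap r/2=13/4987: DF=(1 − 13/4987·(0))/(1+13/4987) = 4987/5000 ≈ 0.997400
step 2 [1y] swap r/2=52/9935: DF=(1 − 52/9935·(0.997400))/(1+52/9935) = 1237/1250 ≈ 0.989600
step 3 [1.5y] bond c/2=29/800: DF=(8673073/8000000 − 29/800·(0.997400+0.989600))/(1+29/800) = 9767/10000 ≈ 0.976700
step 4 [2y] swap r/2=670/38967: DF=(1 − 670/38967·(0.997400+0.989600+0.976700))/(1+670/38967) = 933/1000 ≈ 0.933000
step 5 [2.5y] bond c/2=23/800: DF=(8415169/8000000 − 23/800·(0.997400+0.989600+0.976700+0.933000))/(1+23/800) = 571/625 ≈ 0.913600
step 6 [3y] bond c/2=1/160: DF=(750081/800000 − 1/160·(0.997400+0.989600+0.976700+0.933000+0.913600))/(1+1/160) = 9019/10000 ≈ 0.901900
step 7 [3.5y] swap r/2=26/1217: DF=(1 − 26/1217·(0.997400+0.989600+0.976700+0.933000+0.913600+0.901900))/(1+26/1217) = 2149/2500 ≈ 0.859600
step 8 [4y] bond c/2=1/40: DF=(99721/100000 − 1/40·(0.997400+0.989600+0.976700+0.933000+0.913600+0.901900+0.859600))/(1+1/40) = 4063/5000 ≈ 0.812600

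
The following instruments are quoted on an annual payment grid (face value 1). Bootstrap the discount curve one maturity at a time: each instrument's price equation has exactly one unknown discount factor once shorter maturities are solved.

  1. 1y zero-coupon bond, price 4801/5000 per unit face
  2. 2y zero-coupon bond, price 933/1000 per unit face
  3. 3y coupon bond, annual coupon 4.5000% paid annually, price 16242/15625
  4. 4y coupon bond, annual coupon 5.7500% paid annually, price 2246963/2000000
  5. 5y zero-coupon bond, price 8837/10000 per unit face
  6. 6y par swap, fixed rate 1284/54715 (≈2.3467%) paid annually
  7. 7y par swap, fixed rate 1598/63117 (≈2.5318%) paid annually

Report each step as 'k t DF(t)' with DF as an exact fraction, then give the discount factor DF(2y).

step 1 [1y] zero: DF = P = 4801/5000 ≈ 0.960200
step 2 [2y] zero: DF = P = 933/1000 ≈ 0.933000
step 3 [3y] bond c/1=9/200: DF=(16242/15625 − 9/200·(0.960200+0.933000))/(1+9/200) = 2283/2500 ≈ 0.913200
step 4 [4y] bond c/1=23/400: DF=(2246963/2000000 − 23/400·(0.960200+0.933000+0.913200))/(1+23/400) = 4549/5000 ≈ 0.909800
step 5 [5y] zero: DF = P = 8837/10000 ≈ 0.883700
step 6 [6y] swap r/1=1284/54715: DF=(1 − 1284/54715·(0.960200+0.933000+0.913200+0.909800+0.883700))/(1+1284/54715) = 2179/2500 ≈ 0.871600
step 7 [7y] swap r/1=1598/63117: DF=(1 − 1598/63117·(0.960200+0.933000+0.913200+0.909800+0.883700+0.871600))/(1+1598/63117) = 4201/5000 ≈ 0.840200

1 1 4801/5000
2 2 933/1000
3 3 2283/2500
4 4 4549/5000
5 5 8837/10000
6 6 2179/2500
7 7 4201/5000
DF(2y) = 933/1000 ≈ 0.933000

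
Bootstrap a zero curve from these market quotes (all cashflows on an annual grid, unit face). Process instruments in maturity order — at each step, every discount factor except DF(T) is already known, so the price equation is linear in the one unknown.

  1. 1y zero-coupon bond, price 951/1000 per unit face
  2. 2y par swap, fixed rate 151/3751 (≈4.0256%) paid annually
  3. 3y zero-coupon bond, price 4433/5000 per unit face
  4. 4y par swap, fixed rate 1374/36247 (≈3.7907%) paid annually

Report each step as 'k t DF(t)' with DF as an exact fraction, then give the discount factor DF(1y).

step 1 [1y] zero: DF = P = 951/1000 ≈ 0.951000
step 2 [2y] swap r/1=151/3751: DF=(1 − 151/3751·(0.951000))/(1+151/3751) = 1849/2000 ≈ 0.924500
step 3 [3y] zero: DF = P = 4433/5000 ≈ 0.886600
step 4 [4y] swap r/1=1374/36247: DF=(1 − 1374/36247·(0.951000+0.924500+0.886600))/(1+1374/36247) = 4313/5000 ≈ 0.862600

1 1 951/1000
2 2 1849/2000
3 3 4433/5000
4 4 4313/5000
DF(1y) = 951/1000 ≈ 0.951000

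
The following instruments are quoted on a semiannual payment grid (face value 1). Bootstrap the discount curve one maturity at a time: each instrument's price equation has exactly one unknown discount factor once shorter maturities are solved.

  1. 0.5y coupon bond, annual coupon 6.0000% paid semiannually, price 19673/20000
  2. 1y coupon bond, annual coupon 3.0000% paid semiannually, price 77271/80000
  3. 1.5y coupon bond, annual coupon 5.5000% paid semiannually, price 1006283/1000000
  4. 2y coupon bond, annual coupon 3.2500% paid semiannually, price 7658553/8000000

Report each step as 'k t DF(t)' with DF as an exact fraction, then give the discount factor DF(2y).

step 1 [0.5y] bond c/2=3/100: DF=(19673/20000 − 3/100·(0))/(1+3/100) = 191/200 ≈ 0.955000
step 2 [1y] bond c/2=3/200: DF=(77271/80000 − 3/200·(0.955000))/(1+3/200) = 15/16 ≈ 0.937500
step 3 [1.5y] bond c/2=11/400: DF=(1006283/1000000 − 11/400·(0.955000+0.937500))/(1+11/400) = 9287/10000 ≈ 0.928700
step 4 [2y] bond c/2=13/800: DF=(7658553/8000000 − 13/800·(0.955000+0.937500+0.928700))/(1+13/800) = 8969/10000 ≈ 0.896900

1 1/2 191/200
2 1 15/16
3 3/2 9287/10000
4 2 8969/10000
DF(2y) = 8969/10000 ≈ 0.896900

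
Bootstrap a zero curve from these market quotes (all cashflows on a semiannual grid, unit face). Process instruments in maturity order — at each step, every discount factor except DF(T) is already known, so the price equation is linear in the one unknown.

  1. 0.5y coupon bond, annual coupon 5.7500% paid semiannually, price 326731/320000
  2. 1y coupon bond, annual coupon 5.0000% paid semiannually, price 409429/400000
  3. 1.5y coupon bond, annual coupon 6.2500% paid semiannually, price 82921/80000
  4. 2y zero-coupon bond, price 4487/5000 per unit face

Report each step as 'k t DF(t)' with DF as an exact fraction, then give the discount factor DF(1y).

1 1/2 397/400
2 1 609/625
3 3/2 1891/2000
4 2 4487/5000
DF(1y) = 609/625 ≈ 0.974400

step 1 [0.5y] bond c/2=23/800: DF=(326731/320000 − 23/800·(0))/(1+23/800) = 397/400 ≈ 0.992500
step 2 [1y] bond c/2=1/40: DF=(409429/400000 − 1/40·(0.992500))/(1+1/40) = 609/625 ≈ 0.974400
step 3 [1.5y] bond c/2=1/32: DF=(82921/80000 − 1/32·(0.992500+0.974400))/(1+1/32) = 1891/2000 ≈ 0.945500
step 4 [2y] zero: DF = P = 4487/5000 ≈ 0.897400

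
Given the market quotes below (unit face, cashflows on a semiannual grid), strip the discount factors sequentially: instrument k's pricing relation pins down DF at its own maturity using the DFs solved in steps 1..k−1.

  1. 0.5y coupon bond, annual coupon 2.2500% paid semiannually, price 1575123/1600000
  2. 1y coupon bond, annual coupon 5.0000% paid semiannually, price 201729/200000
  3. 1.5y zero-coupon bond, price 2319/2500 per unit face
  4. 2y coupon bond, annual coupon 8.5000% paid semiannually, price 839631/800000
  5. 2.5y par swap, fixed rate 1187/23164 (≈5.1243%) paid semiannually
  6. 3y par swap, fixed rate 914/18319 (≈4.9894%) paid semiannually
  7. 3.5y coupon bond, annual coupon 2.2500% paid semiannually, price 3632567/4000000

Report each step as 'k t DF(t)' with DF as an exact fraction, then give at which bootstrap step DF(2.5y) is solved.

1 1/2 1947/2000
2 1 9603/10000
3 3/2 2319/2500
4 2 8901/10000
5 5/2 8813/10000
6 3 8629/10000
7 7/2 8369/10000
DF(2.5y) is solved at step 5

step 1 [0.5y] bond c/2=9/800: DF=(1575123/1600000 − 9/800·(0))/(1+9/800) = 1947/2000 ≈ 0.973500
step 2 [1y] bond c/2=1/40: DF=(201729/200000 − 1/40·(0.973500))/(1+1/40) = 9603/10000 ≈ 0.960300
step 3 [1.5y] zero: DF = P = 2319/2500 ≈ 0.927600
step 4 [2y] bond c/2=17/400: DF=(839631/800000 − 17/400·(0.973500+0.960300+0.927600))/(1+17/400) = 8901/10000 ≈ 0.890100
step 5 [2.5y] swap r/2=1187/46328: DF=(1 − 1187/46328·(0.973500+0.960300+0.927600+0.890100))/(1+1187/46328) = 8813/10000 ≈ 0.881300
step 6 [3y] swap r/2=457/18319: DF=(1 − 457/18319·(0.973500+0.960300+0.927600+0.890100+0.881300))/(1+457/18319) = 8629/10000 ≈ 0.862900
step 7 [3.5y] bond c/2=9/800: DF=(3632567/4000000 − 9/800·(0.973500+0.960300+0.927600+0.890100+0.881300+0.862900))/(1+9/800) = 8369/10000 ≈ 0.836900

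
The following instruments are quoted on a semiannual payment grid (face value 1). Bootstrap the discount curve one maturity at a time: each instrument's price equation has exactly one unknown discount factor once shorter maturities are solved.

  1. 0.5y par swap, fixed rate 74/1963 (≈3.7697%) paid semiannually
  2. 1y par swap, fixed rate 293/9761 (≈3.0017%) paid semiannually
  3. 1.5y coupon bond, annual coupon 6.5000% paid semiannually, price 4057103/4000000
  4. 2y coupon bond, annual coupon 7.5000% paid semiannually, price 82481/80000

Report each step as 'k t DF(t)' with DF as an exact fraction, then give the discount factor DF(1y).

1 1/2 1963/2000
2 1 9707/10000
3 3/2 9209/10000
4 2 8899/10000
DF(1y) = 9707/10000 ≈ 0.970700

step 1 [0.5y] swap r/2=37/1963: DF=(1 − 37/1963·(0))/(1+37/1963) = 1963/2000 ≈ 0.981500
step 2 [1y] swap r/2=293/19522: DF=(1 − 293/19522·(0.981500))/(1+293/19522) = 9707/10000 ≈ 0.970700
step 3 [1.5y] bond c/2=13/400: DF=(4057103/4000000 − 13/400·(0.981500+0.970700))/(1+13/400) = 9209/10000 ≈ 0.920900
step 4 [2y] bond c/2=3/80: DF=(82481/80000 − 3/80·(0.981500+0.970700+0.920900))/(1+3/80) = 8899/10000 ≈ 0.889900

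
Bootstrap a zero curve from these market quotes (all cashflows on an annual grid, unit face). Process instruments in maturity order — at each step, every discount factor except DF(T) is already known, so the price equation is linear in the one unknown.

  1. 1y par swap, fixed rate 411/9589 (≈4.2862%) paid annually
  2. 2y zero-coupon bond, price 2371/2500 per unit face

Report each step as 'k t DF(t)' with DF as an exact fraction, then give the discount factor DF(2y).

step 1 [1y] swap r/1=411/9589: DF=(1 − 411/9589·(0))/(1+411/9589) = 9589/10000 ≈ 0.958900
step 2 [2y] zero: DF = P = 2371/2500 ≈ 0.948400

1 1 9589/10000
2 2 2371/2500
DF(2y) = 2371/2500 ≈ 0.948400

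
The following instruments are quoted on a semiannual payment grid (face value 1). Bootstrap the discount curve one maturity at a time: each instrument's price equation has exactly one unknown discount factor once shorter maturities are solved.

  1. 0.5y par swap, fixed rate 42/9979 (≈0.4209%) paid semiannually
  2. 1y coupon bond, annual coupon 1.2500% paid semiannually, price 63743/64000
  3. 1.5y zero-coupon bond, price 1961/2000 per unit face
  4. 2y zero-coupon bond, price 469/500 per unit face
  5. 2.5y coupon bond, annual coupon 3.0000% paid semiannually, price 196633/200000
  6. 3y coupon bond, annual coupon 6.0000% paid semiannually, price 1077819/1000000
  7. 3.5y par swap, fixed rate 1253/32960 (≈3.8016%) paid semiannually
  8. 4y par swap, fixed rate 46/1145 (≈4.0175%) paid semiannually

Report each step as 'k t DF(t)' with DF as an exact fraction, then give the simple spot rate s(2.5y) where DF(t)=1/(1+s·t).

1 1/2 9979/10000
2 1 2459/2500
3 3/2 1961/2000
4 2 469/500
5 5/2 911/1000
6 3 9063/10000
7 7/2 8747/10000
8 4 1701/2000
s(2.5y) = (1/(911/1000) − 1)/(5/2) = 178/4555 ≈ 3.9078%

step 1 [0.5y] swap r/2=21/9979: DF=(1 − 21/9979·(0))/(1+21/9979) = 9979/10000 ≈ 0.997900
step 2 [1y] bond c/2=1/160: DF=(63743/64000 − 1/160·(0.997900))/(1+1/160) = 2459/2500 ≈ 0.983600
step 3 [1.5y] zero: DF = P = 1961/2000 ≈ 0.980500
step 4 [2y] zero: DF = P = 469/500 ≈ 0.938000
step 5 [2.5y] bond c/2=3/200: DF=(196633/200000 − 3/200·(0.997900+0.983600+0.980500+0.938000))/(1+3/200) = 911/1000 ≈ 0.911000
step 6 [3y] bond c/2=3/100: DF=(1077819/1000000 − 3/100·(0.997900+0.983600+0.980500+0.938000+0.911000))/(1+3/100) = 9063/10000 ≈ 0.906300
step 7 [3.5y] swap r/2=1253/65920: DF=(1 − 1253/65920·(0.997900+0.983600+0.980500+0.938000+0.911000+0.906300))/(1+1253/65920) = 8747/10000 ≈ 0.874700
step 8 [4y] swap r/2=23/1145: DF=(1 − 23/1145·(0.997900+0.983600+0.980500+0.938000+0.911000+0.906300+0.874700))/(1+23/1145) = 1701/2000 ≈ 0.850500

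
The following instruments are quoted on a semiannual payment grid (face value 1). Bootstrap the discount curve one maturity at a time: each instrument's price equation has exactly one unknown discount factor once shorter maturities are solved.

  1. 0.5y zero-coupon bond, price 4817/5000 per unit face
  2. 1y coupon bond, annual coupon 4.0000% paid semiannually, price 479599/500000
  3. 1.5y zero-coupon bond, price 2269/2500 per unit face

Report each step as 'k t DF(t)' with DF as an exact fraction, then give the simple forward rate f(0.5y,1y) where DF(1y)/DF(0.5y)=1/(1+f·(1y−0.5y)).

1 1/2 4817/5000
2 1 1843/2000
3 3/2 2269/2500
f(0.5y,1y) = ((4817/5000)/(1843/2000) − 1)/(1/2) = 838/9215 ≈ 9.0939%

step 1 [0.5y] zero: DF = P = 4817/5000 ≈ 0.963400
step 2 [1y] bond c/2=1/50: DF=(479599/500000 − 1/50·(0.963400))/(1+1/50) = 1843/2000 ≈ 0.921500
step 3 [1.5y] zero: DF = P = 2269/2500 ≈ 0.907600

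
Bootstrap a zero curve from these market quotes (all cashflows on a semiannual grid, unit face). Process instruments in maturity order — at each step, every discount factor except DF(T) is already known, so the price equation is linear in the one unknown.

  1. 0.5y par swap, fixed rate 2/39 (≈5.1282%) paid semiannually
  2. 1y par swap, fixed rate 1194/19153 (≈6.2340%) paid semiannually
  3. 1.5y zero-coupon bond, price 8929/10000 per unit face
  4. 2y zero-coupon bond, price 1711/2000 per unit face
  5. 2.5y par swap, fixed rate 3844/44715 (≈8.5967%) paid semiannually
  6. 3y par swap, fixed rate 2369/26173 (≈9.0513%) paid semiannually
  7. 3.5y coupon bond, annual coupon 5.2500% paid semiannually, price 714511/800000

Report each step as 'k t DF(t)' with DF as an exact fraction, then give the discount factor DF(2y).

step 1 [0.5y] swap r/2=1/39: DF=(1 − 1/39·(0))/(1+1/39) = 39/40 ≈ 0.975000
step 2 [1y] swap r/2=597/19153: DF=(1 − 597/19153·(0.975000))/(1+597/19153) = 9403/10000 ≈ 0.940300
step 3 [1.5y] zero: DF = P = 8929/10000 ≈ 0.892900
step 4 [2y] zero: DF = P = 1711/2000 ≈ 0.855500
step 5 [2.5y] swap r/2=1922/44715: DF=(1 − 1922/44715·(0.975000+0.940300+0.892900+0.855500))/(1+1922/44715) = 4039/5000 ≈ 0.807800
step 6 [3y] swap r/2=2369/52346: DF=(1 − 2369/52346·(0.975000+0.940300+0.892900+0.855500+0.807800))/(1+2369/52346) = 7631/10000 ≈ 0.763100
step 7 [3.5y] bond c/2=21/800: DF=(714511/800000 − 21/800·(0.975000+0.940300+0.892900+0.855500+0.807800+0.763100))/(1+21/800) = 1841/2500 ≈ 0.736400

1 1/2 39/40
2 1 9403/10000
3 3/2 8929/10000
4 2 1711/2000
5 5/2 4039/5000
6 3 7631/10000
7 7/2 1841/2500
DF(2y) = 1711/2000 ≈ 0.855500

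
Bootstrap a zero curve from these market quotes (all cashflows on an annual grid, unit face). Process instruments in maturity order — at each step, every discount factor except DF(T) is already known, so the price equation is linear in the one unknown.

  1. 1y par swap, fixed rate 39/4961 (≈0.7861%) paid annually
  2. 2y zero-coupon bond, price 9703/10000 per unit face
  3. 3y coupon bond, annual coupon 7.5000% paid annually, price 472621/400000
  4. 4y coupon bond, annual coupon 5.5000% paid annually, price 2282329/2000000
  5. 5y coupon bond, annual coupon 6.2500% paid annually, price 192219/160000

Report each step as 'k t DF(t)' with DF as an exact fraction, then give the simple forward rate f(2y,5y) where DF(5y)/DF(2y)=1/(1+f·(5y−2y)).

step 1 [1y] swap r/1=39/4961: DF=(1 − 39/4961·(0))/(1+39/4961) = 4961/5000 ≈ 0.992200
step 2 [2y] zero: DF = P = 9703/10000 ≈ 0.970300
step 3 [3y] bond c/1=3/40: DF=(472621/400000 − 3/40·(0.992200+0.970300))/(1+3/40) = 4811/5000 ≈ 0.962200
step 4 [4y] bond c/1=11/200: DF=(2282329/2000000 − 11/200·(0.992200+0.970300+0.962200))/(1+11/200) = 2323/2500 ≈ 0.929200
step 5 [5y] bond c/1=1/16: DF=(192219/160000 − 1/16·(0.992200+0.970300+0.962200+0.929200))/(1+1/16) = 113/125 ≈ 0.904000

1 1 4961/5000
2 2 9703/10000
3 3 4811/5000
4 4 2323/2500
5 5 113/125
f(2y,5y) = ((9703/10000)/(113/125) − 1)/(3) = 221/9040 ≈ 2.4447%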